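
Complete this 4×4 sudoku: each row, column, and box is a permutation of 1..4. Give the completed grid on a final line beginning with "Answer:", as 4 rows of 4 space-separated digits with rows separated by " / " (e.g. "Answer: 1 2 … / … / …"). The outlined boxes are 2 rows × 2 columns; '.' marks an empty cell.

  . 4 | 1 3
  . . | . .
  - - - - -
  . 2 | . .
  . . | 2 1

Step 1. [r3c1∈{1,3,4}] 1 has one home in row 3: r3c1 ⇒ r3c1=1.
Step 2. [r2c4∈{2,4}] col 4 places 2 nowhere but r2c4, so r2c4=2.
Step 3. [r4c2∈{3}] nothing but 3 survives at r4c2. So r4c2=3.
Step 4. [r3c4∈{4}] r3c4 has the single candidate 4 ⇒ r3c4=4.
Step 5. [r2c3∈{4}] r2c3 has the single candidate 4, so r2c3=4.
Step 6. [r1c1∈{2}] r1c1 is down to just 2 ⇒ r1c1=2.
Step 7. [r2c2∈{1}] nothing but 1 survives at r2c2 ⇒ r2c2=1.
Step 8. [r4c1∈{4}] nothing but 4 survives at r4c1 ⇒ r4c1=4.
Step 9. [r3c3∈{3}] r3c3 is down to just 3 ⇒ r3c3=3.
Step 10. [r2c1∈{3}] r2c1's peers cover all but 3 ⇒ r2c1=3.

Answer: 2 4 1 3 / 3 1 4 2 / 1 2 3 4 / 4 3 2 1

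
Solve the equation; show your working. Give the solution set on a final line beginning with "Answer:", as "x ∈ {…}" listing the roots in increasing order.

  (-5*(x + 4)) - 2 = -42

Step 1. [(-5*(x + 4)) - 2 = -42] -2 is outermost — add 2 both sides, so sub: -5*(x + 4) = -40.
Step 2. [-5*(x + 4) = -40] LHS = -5·(…); ÷-5 both sides, so div: x + 4 = 8.
Step 3. [x + 4 = 8] peel the +4: subtract 4 from each side ⇒ sub: x = 4.

Answer: x ∈ {4}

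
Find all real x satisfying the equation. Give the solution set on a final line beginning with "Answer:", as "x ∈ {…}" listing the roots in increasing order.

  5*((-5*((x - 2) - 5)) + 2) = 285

Step 1. [5*((-5*((x - 2) - 5)) + 2) = 285] divide by the outer 5. So div: (-5*((x - 2) - 5)) + 2 = 57.
Step 2. [(-5*((x - 2) - 5)) + 2 = 57] +2 is outermost — subtract 2 both sides, so sub: -5*((x - 2) - 5) = 55.
Step 3. [-5*((x - 2) - 5) = 55] -5·(inner) — divide through by -5, so div: (x - 2) - 5 = -11.
Step 4. [(x - 2) - 5 = -11] 5 comes off first (add 5) ⇒ sub: x - 2 = -6.
Step 5. [x - 2 = -6] add 2: x sits inside (… - 2), so sub: x = -4.

Answer: x ∈ {-4}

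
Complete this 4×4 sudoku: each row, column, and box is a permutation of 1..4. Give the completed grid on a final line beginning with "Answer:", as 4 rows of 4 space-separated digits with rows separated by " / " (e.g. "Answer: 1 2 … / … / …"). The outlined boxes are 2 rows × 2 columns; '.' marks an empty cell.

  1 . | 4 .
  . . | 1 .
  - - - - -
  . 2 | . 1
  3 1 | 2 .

Step 1. [r2c1∈{2,4}] in col 1, 2 fits only at r2c1 ⇒ r2c1=2.
Step 2. [r2c4∈{3}] nothing but 3 survives at r2c4, so r2c4=3.
Step 3. [r2c2∈{4}] nothing but 4 survives at r2c2. So r2c2=4.
Step 4. [r3c1∈{4}] only 4 remains possible at r3c1 ⇒ r3c1=4.
Step 5. [r1c2∈{3}] r1c2 is down to just 3. So r1c2=3.
Step 6. [r4c4∈{4}] nothing but 4 survives at r4c4. So r4c4=4.
Step 7. [r1c4∈{2}] r1c4's peers cover all but 2. So r1c4=2.
Step 8. [r3c3∈{3}] r3c3 is down to just 3. So r3c3=3.

Answer: 1 3 4 2 / 2 4 1 3 / 4 2 3 1 / 3 1 2 4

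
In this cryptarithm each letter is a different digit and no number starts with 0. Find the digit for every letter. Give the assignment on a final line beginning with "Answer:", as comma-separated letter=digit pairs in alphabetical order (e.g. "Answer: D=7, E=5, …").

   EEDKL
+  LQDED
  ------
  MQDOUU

Step 1. [col 1: L + D ≡ U (mod 10)] several values work for D in column 1 (L + D ≡ U (mod 10), carry-in 0); try D=8. So D=8.
Step 2. [col 1: L + D ≡ U (mod 10)] U=7 is one option consistent with column 1 (L + D ≡ U (mod 10), carry-in 0) — take it ⇒ U=7.
Step 3. [M] the sum has 6 digits but both addends have 5; that extra leading digit M is the final carry, namely 1. So M=1.
Step 4. [col 1: L + D ≡ U (mod 10)] column 1: given D=8, U=7, carry-in 0, and digits 1,7,8 already taken and all letters distinct, L+D≡U (mod 10) forces L=9. So L=9.
Step 5. [col 2: K + E ≡ U (mod 10)] K=2 is one option consistent with column 2 (K + E ≡ U (mod 10), carry-in 1) — take it ⇒ K=2.
Step 6. [col 2: K + E ≡ U (mod 10)] from column 2 (K=2, U=7, carry-in 1, digits 1,2,7,8,9 already taken and all letters distinct): E must equal 4 ⇒ E=4.
Step 7. [col 3: D + D ≡ O (mod 10)] column 3 reads D+D+carry(0)=O with D=8; with digits 1,2,4,7,8,9 already taken and all letters distinct, the only value for O is 6, so O=6.
Step 8. [col 4: E + Q ≡ D (mod 10)] from column 4 (E=4, D=8, carry-in 1, digits 1,2,4,6,7,8,9 already taken and all letters distinct): Q must equal 3 ⇒ Q=3.

Answer: D=8, E=4, K=2, L=9, M=1, O=6, Q=3, U=7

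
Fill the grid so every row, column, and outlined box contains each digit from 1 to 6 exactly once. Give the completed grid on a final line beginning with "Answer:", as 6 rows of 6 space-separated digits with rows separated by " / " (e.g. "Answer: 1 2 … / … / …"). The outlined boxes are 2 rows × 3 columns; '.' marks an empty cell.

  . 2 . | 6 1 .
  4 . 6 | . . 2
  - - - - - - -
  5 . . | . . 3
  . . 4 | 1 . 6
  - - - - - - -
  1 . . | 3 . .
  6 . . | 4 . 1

Step 1. [r5c6∈{5}] r5c6 is down to just 5 ⇒ r5c6=5.
Step 2. [r6c5∈{2}] nothing but 2 survives at r6c5. So r6c5=2.
Step 3. [r2c2∈{1,3,5}] across row 2, 1 lands solely at r2c2, so r2c2=1.
Step 4. [r1c3∈{3,5}] in row 1, 5 fits only at r1c3, so r1c3=5.
Step 5. [r4c1∈{2,3}] in row 4, 2 fits only at r4c1 ⇒ r4c1=2.
Step 6. [r2c5∈{3,5}] 3 has one home in row 2: r2c5, so r2c5=3.
Step 7. [r6c3∈{3}] r6c3 is down to just 3. So r6c3=3.
Step 8. [r3c5∈{4}] only 4 remains possible at r3c5 ⇒ r3c5=4.
Step 9. [r1c6∈{4}] r1c6 is down to just 4, so r1c6=4.
Step 10. [r3c4∈{2}] only 2 remains possible at r3c4. So r3c4=2.
Step 11. [r1c1∈{3}] r1c1 is down to just 3 ⇒ r1c1=3.
Step 12. [r3c2∈{6}] nothing but 6 survives at r3c2. So r3c2=6.
Step 13. [r3c3∈{1}] r3c3 has the single candidate 1, so r3c3=1.
Step 14. [r5c5∈{6}] only 6 remains possible at r5c5 ⇒ r5c5=6.
Step 15. [r4c2∈{3}] r4c2 has the single candidate 3, so r4c2=3.
Step 16. [r2c4∈{5}] nothing but 5 survives at r2c4, so r2c4=5.
Step 17. [r5c3∈{2}] r5c3's peers cover all but 2. So r5c3=2.
Step 18. [r5c2∈{4}] only 4 remains possible at r5c2 ⇒ r5c2=4.
Step 19. [r4c5∈{5}] r4c5's peers cover all but 5, so r4c5=5.
Step 20. [r6c2∈{5}] nothing but 5 survives at r6c2, so r6c2=5.

Answer: 3 2 5 6 1 4 / 4 1 6 5 3 2 / 5 6 1 2 4 3 / 2 3 4 1 5 6 / 1 4 2 3 6 5 / 6 5 3 4 2 1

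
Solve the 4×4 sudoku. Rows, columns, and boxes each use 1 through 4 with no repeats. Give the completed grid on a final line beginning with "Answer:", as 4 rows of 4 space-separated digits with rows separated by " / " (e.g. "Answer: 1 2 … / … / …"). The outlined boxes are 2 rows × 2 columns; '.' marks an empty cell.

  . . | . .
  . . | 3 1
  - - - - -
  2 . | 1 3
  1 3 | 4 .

Step 1. [r2c1∈{4}] r2c1 has the single candidate 4, so r2c1=4.
Step 2. [r1c3∈{2}] r1c3 has the single candidate 2 ⇒ r1c3=2.
Step 3. [r3c2∈{4}] r3c2's peers cover all but 4, so r3c2=4.
Step 4. [r2c2∈{2}] nothing but 2 survives at r2c2, so r2c2=2.
Step 5. [r1c1∈{3}] only 3 remains possible at r1c1 ⇒ r1c1=3.
Step 6. [r1c4∈{4}] r1c4 has the single candidate 4. So r1c4=4.
Step 7. [r1c2∈{1}] r1c2 has the single candidate 1. So r1c2=1.
Step 8. [r4c4∈{2}] r4c4 has the single candidate 2, so r4c4=2.

Answer: 3 1 2 4 / 4 2 3 1 / 2 4 1 3 / 1 3 4 2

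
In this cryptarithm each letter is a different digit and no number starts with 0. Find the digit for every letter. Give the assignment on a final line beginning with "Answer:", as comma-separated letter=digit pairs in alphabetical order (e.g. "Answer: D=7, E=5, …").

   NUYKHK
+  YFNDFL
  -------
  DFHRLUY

Step 1. [D] the sum has 7 digits but both addends have 6; that extra leading digit D is the final carry, namely 1 ⇒ D=1.
Step 2. [col 1: K + L ≡ Y (mod 10)] L=9 is one option consistent with column 1 (K + L ≡ Y (mod 10), carry-in 0) — take it ⇒ L=9.
Step 3. [col 1: K + L ≡ Y (mod 10)] several values work for K in column 1 (K + L ≡ Y (mod 10), carry-in 0); try K=8. So K=8.
Step 4. [col 1: K + L ≡ Y (mod 10)] column 1 reads K+L+carry(0)=Y with K=8, L=9; with digits 1,8,9 already taken and all letters distinct, the only value for Y is 7, so Y=7.
Step 5. [col 2: H + F ≡ U (mod 10)] column 2 (H + F ≡ U (mod 10), carry-in 1) doesn't pin H yet; pick H=0 and continue. So H=0.
Step 6. [col 2: H + F ≡ U (mod 10)] no forcing yet in column 2 (carry-in 1); U=5 is free and consistent — try it ⇒ U=5.
Step 7. [col 2: H + F ≡ U (mod 10)] from column 2 (H=0, U=5, carry-in 1, digits 0,1,5,7,8,9 already taken and all letters distinct): F must equal 4. So F=4.
Step 8. [col 4: Y + N ≡ R (mod 10)] from column 4 (Y=7, carry-in 0, digits 0,1,4,5,7,8,9 already taken and all letters distinct): R must equal 3 ⇒ R=3.
Step 9. [col 4: Y + N ≡ R (mod 10)] column 4 reads Y+N+carry(0)=R with Y=7, R=3; with digits 0,1,3,4,5,7,8,9 already taken and all letters distinct, the only value for N is 6. So N=6.

Answer: D=1, F=4, H=0, K=8, L=9, N=6, R=3, U=5, Y=7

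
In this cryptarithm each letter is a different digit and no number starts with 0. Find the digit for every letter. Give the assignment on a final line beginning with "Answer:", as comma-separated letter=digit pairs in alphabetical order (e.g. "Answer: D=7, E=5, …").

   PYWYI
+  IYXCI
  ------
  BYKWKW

Step 1. [col 1: I + I ≡ W (mod 10)] no forcing yet in column 1 (carry-in 0); W=8 is free and consistent — try it ⇒ W=8.
Step 2. [col 1: I + I ≡ W (mod 10)] column 1 (I + I ≡ W (mod 10), carry-in 0) doesn't pin I yet; pick I=9 and continue ⇒ I=9.
Step 3. [col 2: Y + C ≡ K (mod 10)] column 2 (Y + C ≡ K (mod 10), carry-in 1) doesn't pin C yet; pick C=2 and continue, so C=2.
Step 4. [col 2: Y + C ≡ K (mod 10)] no forcing yet in column 2 (carry-in 1); Y=3 is free and consistent — try it ⇒ Y=3.
Step 5. [B] the sum has 6 digits but both addends have 5; that extra leading digit B is the final carry, namely 1 ⇒ B=1.
Step 6. [col 2: Y + C ≡ K (mod 10)] from column 2 (Y=3, C=2, carry-in 1, digits 1,2,3,8,9 already taken and all letters distinct): K must equal 6 ⇒ K=6.
Step 7. [col 3: W + X ≡ W (mod 10)] in column 3 we have W+X≡W with carry-in 0; given W=8 and digits 1,2,3,6,8,9 already taken and all letters distinct, that pins X to 0. So X=0.
Step 8. [col 5: P + I ≡ Y (mod 10)] in column 5 we have P+I≡Y with carry-in 0; given I=9, Y=3 and digits 0,1,2,3,6,8,9 already taken and all letters distinct, that pins P to 4 ⇒ P=4.

Answer: B=1, C=2, I=9, K=6, P=4, W=8, X=0, Y=3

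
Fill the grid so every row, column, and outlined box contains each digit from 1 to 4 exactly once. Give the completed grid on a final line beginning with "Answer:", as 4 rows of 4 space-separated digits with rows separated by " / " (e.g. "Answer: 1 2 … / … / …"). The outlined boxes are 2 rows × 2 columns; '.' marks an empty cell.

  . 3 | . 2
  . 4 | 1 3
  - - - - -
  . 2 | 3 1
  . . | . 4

Step 1. [r4c1∈{1,3}] across row 4, 3 lands solely at r4c1 ⇒ r4c1=3.
Step 2. [r1c3∈{4}] r1c3's peers cover all but 4. So r1c3=4.
Step 3. [r4c2∈{1}] r4c2 has the single candidate 1, so r4c2=1.
Step 4. [r1c1∈{1}] only 1 remains possible at r1c1. So r1c1=1.
Step 5. [r4c3∈{2}] nothing but 2 survives at r4c3 ⇒ r4c3=2.
Step 6. [r3c1∈{4}] nothing but 4 survives at r3c1. So r3c1=4.
Step 7. [r2c1∈{2}] nothing but 2 survives at r2c1, so r2c1=2.

Answer: 1 3 4 2 / 2 4 1 3 / 4 2 3 1 / 3 1 2 4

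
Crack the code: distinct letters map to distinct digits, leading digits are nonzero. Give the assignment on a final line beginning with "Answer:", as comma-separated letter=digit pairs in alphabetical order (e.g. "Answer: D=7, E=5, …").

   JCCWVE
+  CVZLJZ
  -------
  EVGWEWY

Step 1. [col 1: E + Z ≡ Y (mod 10)] Y=9 is one option consistent with column 1 (E + Z ≡ Y (mod 10), carry-in 0) — take it, so Y=9.
Step 2. [col 1: E + Z ≡ Y (mod 10)] several values work for Z in column 1 (E + Z ≡ Y (mod 10), carry-in 0); try Z=8, so Z=8.
Step 3. [col 1: E + Z ≡ Y (mod 10)] column 1: given Z=8, Y=9, carry-in 0, and digits 8,9 already taken and all letters distinct, E+Z≡Y (mod 10) forces E=1. So E=1.
Step 4. [col 2: V + J ≡ W (mod 10)] column 2 (V + J ≡ W (mod 10), carry-in 0) doesn't pin W yet; pick W=6 and continue ⇒ W=6.
Step 5. [col 2: V + J ≡ W (mod 10)] no forcing yet in column 2 (carry-in 0); J=4 is free and consistent — try it ⇒ J=4.
Step 6. [col 2: V + J ≡ W (mod 10)] column 2 reads V+J+carry(0)=W with J=4, W=6; with digits 1,4,6,8,9 already taken and all letters distinct, the only value for V is 2 ⇒ V=2.
Step 7. [col 3: W + L ≡ E (mod 10)] column 3: given W=6, E=1, carry-in 0, and digits 1,2,4,6,8,9 already taken and all letters distinct, W+L≡E (mod 10) forces L=5. So L=5.
Step 8. [col 4: C + Z ≡ W (mod 10)] column 4 reads C+Z+carry(1)=W with Z=8, W=6; with digits 1,2,4,5,6,8,9 already taken and all letters distinct, the only value for C is 7 ⇒ C=7.
Step 9. [col 5: C + V ≡ G (mod 10)] column 5 reads C+V+carry(1)=G with C=7, V=2; with digits 1,2,4,5,6,7,8,9 already taken and all letters distinct, the only value for G is 0, so G=0.

Answer: C=7, E=1, G=0, J=4, L=5, V=2, W=6, Y=9, Z=8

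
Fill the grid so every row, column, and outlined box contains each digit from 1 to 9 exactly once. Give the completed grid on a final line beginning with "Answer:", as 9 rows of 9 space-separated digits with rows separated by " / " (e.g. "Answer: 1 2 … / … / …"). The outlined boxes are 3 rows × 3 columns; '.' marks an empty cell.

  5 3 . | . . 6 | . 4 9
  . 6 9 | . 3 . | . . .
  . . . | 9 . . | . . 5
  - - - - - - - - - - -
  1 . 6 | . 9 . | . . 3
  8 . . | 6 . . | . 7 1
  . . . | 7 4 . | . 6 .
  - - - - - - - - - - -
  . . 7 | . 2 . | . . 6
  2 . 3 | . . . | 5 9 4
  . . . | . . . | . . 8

Step 1. [r6c6∈{1,2,3,5,8}] row 6 places 1 nowhere but r6c6, so r6c6=1.
Step 2. [r9c7∈{1,2,3,7}] r9c7 is the only open cell in box 9 admitting 7. So r9c7=7.
Step 3. [r6c9∈{2}] r6c9's peers cover all but 2 ⇒ r6c9=2.
Step 4. [r1c5∈{1,7,8}] 7 has one home in row 1: r1c5, so r1c5=7.
Step 5. [r6c7∈{8,9}] row 6 places 8 nowhere but r6c7. So r6c7=8.
Step 6. [r5c5∈{5}] nothing but 5 survives at r5c5 ⇒ r5c5=5.
Step 7. [r9c8∈{1,2,3}] r9c8 is the only open cell in row 9 admitting 2 ⇒ r9c8=2.
Step 8. [r4c2∈{2,4,5,7}] in row 4, 7 fits only at r4c2, so r4c2=7.
Step 9. [r8c5∈{1,6,8}] across row 8, 6 lands solely at r8c5, so r8c5=6.
Step 10. [r3c5∈{1,8}] r3c5 is the only open cell in col 5 admitting 8, so r3c5=8.
Step 11. [r9c5∈{1}] nothing but 1 survives at r9c5. So r9c5=1.
Step 12. [r8c4∈{8}] nothing but 8 survives at r8c4 ⇒ r8c4=8.
Step 13. [r7c2∈{1,4,5,8,9}] across row 7, 8 lands solely at r7c2, so r7c2=8.
Step 14. [r4c4∈{2}] r4c4's peers cover all but 2. So r4c4=2.
Step 15. [r3c7∈{1,2,3,6}] across row 3, 6 lands solely at r3c7, so r3c7=6.
Step 16. [r7c7∈{1,3}] in col 7, 3 fits only at r7c7. So r7c7=3.
Step 17. [r9c4∈{3,4,5}] col 4 places 3 nowhere but r9c4 ⇒ r9c4=3.
Step 18. [r1c4∈{1}] r1c4 is down to just 1, so r1c4=1.
Step 19. [r3c3∈{1,2,4}] r3c3 is the only open cell in col 3 admitting 1. So r3c3=1.
Step 20. [r9c1∈{4,6,9}] in row 9, 6 fits only at r9c1. So r9c1=6.
Step 21. [r2c7∈{1,2}] col 7 places 1 nowhere but r2c7 ⇒ r2c7=1.
Step 22. [r2c6∈{2,4,5}] across row 2, 2 lands solely at r2c6, so r2c6=2.
Step 23. [r3c6∈{4}] r3c6 has the single candidate 4, so r3c6=4.
Step 24. [r7c4∈{4,5}] col 4 places 4 nowhere but r7c4. So r7c4=4.
Step 25. [r7c1∈{9}] r7c1 has the single candidate 9 ⇒ r7c1=9.
Step 26. [r6c3∈{5}] r6c3 has the single candidate 5, so r6c3=5.
Step 27. [r5c7∈{4,9}] 9 has one home in col 7: r5c7 ⇒ r5c7=9.
Step 28. [r3c2∈{2}] only 2 remains possible at r3c2. So r3c2=2.
Step 29. [r9c2∈{4,5}] col 2 places 5 nowhere but r9c2. So r9c2=5.
Step 30. [r5c3∈{2,4}] r5c3 is the only open cell in row 5 admitting 2. So r5c3=2.
Step 31. [r3c1∈{7}] r3c1's peers cover all but 7. So r3c1=7.
Step 32. [r1c7∈{2}] only 2 remains possible at r1c7. So r1c7=2.
Step 33. [r8c2∈{1}] r8c2 is down to just 1, so r8c2=1.
Step 34. [r7c8∈{1}] r7c8 is down to just 1, so r7c8=1.
Step 35. [r6c1∈{3}] nothing but 3 survives at r6c1 ⇒ r6c1=3.
Step 36. [r5c2∈{4}] nothing but 4 survives at r5c2, so r5c2=4.
Step 37. [r1c3∈{8}] r1c3 is down to just 8. So r1c3=8.
Step 38. [r2c4∈{5}] nothing but 5 survives at r2c4 ⇒ r2c4=5.
Step 39. [r2c9∈{7}] r2c9 has the single candidate 7. So r2c9=7.
Step 40. [r8c6∈{7}] r8c6's peers cover all but 7, so r8c6=7.
Step 41. [r6c2∈{9}] r6c2 has the single candidate 9. So r6c2=9.
Step 42. [r3c8∈{3}] nothing but 3 survives at r3c8 ⇒ r3c8=3.
Step 43. [r4c7∈{4}] only 4 remains possible at r4c7, so r4c7=4.
Step 44. [r4c8∈{5}] only 5 remains possible at r4c8 ⇒ r4c8=5.
Step 45. [r5c6∈{3}] only 3 remains possible at r5c6. So r5c6=3.
Step 46. [r9c6∈{9}] r9c6 has the single candidate 9, so r9c6=9.
Step 47. [r2c1∈{4}] r2c1 has the single candidate 4, so r2c1=4.
Step 48. [r2c8∈{8}] only 8 remains possible at r2c8, so r2c8=8.
Step 49. [r9c3∈{4}] only 4 remains possible at r9c3, so r9c3=4.
Step 50. [r7c6∈{5}] r7c6 is down to just 5. So r7c6=5.
Step 51. [r4c6∈{8}] r4c6 has the single candidate 8, so r4c6=8.

Answer: 5 3 8 1 7 6 2 4 9 / 4 6 9 5 3 2 1 8 7 / 7 2 1 9 8 4 6 3 5 / 1 7 6 2 9 8 4 5 3 / 8 4 2 6 5 3 9 7 1 / 3 9 5 7 4 1 8 6 2 / 9 8 7 4 2 5 3 1 6 / 2 1 3 8 6 7 5 9 4 / 6 5 4 3 1 9 7 2 8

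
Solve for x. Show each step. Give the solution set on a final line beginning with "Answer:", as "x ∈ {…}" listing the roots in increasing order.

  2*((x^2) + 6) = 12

Step 1. [2*((x^2) + 6) = 12] leading coefficient 2: divide by 2. So div: (x^2) + 6 = 6.
Step 2. [(x^2) + 6 = 6] subtract 6: x sits inside (… + 6) ⇒ sub: x^2 = 0.
Step 3. [x^2 = 0] LHS squared, RHS 0 ≥ 0: apply √ (±), so sqrt: x = 0.

Answer: x ∈ {0}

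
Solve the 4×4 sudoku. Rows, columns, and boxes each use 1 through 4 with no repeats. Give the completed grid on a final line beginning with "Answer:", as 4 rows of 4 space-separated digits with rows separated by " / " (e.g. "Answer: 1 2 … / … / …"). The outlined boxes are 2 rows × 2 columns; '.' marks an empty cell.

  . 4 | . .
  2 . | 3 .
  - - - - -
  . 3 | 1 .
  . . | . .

Step 1. [r4c3∈{2,4}] in col 3, 4 fits only at r4c3. So r4c3=4.
Step 2. [r2c2∈{1}] nothing but 1 survives at r2c2, so r2c2=1.
Step 3. [r3c4∈{2}] r3c4 is down to just 2 ⇒ r3c4=2.
Step 4. [r4c1∈{1}] r4c1 has the single candidate 1, so r4c1=1.
Step 5. [r4c4∈{3}] nothing but 3 survives at r4c4. So r4c4=3.
Step 6. [r1c4∈{1}] r1c4 has the single candidate 1. So r1c4=1.
Step 7. [r2c4∈{4}] only 4 remains possible at r2c4. So r2c4=4.
Step 8. [r3c1∈{4}] r3c1's peers cover all but 4, so r3c1=4.
Step 9. [r1c3∈{2}] r1c3's peers cover all but 2. So r1c3=2.
Step 10. [r1c1∈{3}] only 3 remains possible at r1c1, so r1c1=3.
Step 11. [r4c2∈{2}] nothing but 2 survives at r4c2, so r4c2=2.

Answer: 3 4 2 1 / 2 1 3 4 / 4 3 1 2 / 1 2 4 3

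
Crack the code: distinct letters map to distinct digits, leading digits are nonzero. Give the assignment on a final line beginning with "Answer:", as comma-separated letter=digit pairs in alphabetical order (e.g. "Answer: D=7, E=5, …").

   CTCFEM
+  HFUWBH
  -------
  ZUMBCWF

Step 1. [Z] Z is the leading digit of a 7-digit sum of two 6-digit numbers; the final carry is exactly 1 ⇒ Z=1.
Step 2. [col 1: M + H ≡ F (mod 10)] column 1 (M + H ≡ F (mod 10), carry-in 0) doesn't pin H yet; pick H=9 and continue ⇒ H=9.
Step 3. [col 1: M + H ≡ F (mod 10)] several values work for M in column 1 (M + H ≡ F (mod 10), carry-in 0); try M=5 ⇒ M=5.
Step 4. [col 1: M + H ≡ F (mod 10)] in column 1 we have M+H≡F with carry-in 0; given M=5, H=9 and digits 1,5,9 already taken and all letters distinct, that pins F to 4 ⇒ F=4.
Step 5. [col 2: E + B ≡ W (mod 10)] several values work for W in column 2 (E + B ≡ W (mod 10), carry-in 1); try W=2. So W=2.
Step 6. [col 2: E + B ≡ W (mod 10)] column 2 (E + B ≡ W (mod 10), carry-in 1) doesn't pin B yet; pick B=3 and continue ⇒ B=3.
Step 7. [col 2: E + B ≡ W (mod 10)] column 2 reads E+B+carry(1)=W with B=3, W=2; with digits 1,2,3,4,5,9 already taken and all letters distinct, the only value for E is 8 ⇒ E=8.
Step 8. [col 3: F + W ≡ C (mod 10)] column 3 reads F+W+carry(1)=C with F=4, W=2; with digits 1,2,3,4,5,8,9 already taken and all letters distinct, the only value for C is 7 ⇒ C=7.
Step 9. [col 4: C + U ≡ B (mod 10)] column 4: given C=7, B=3, carry-in 0, and digits 1,2,3,4,5,7,8,9 already taken and all letters distinct, C+U≡B (mod 10) forces U=6. So U=6.
Step 10. [col 5: T + F ≡ M (mod 10)] from column 5 (F=4, M=5, carry-in 1, digits 1,2,3,4,5,6,7,8,9 already taken and all letters distinct): T must equal 0 ⇒ T=0.

Answer: B=3, C=7, E=8, F=4, H=9, M=5, T=0, U=6, W=2, Z=1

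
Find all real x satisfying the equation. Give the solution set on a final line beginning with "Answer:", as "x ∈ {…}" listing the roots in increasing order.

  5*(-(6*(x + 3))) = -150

Step 1. [5*(-(6*(x + 3))) = -150] divide by the outer 5 ⇒ div: -(6*(x + 3)) = -30.
Step 2. [-(6*(x + 3)) = -30] LHS negated; negate both sides ⇒ neg: 6*(x + 3) = 30.
Step 3. [6*(x + 3) = 30] leading coefficient 6: divide by 6. So div: x + 3 = 5.
Step 4. [x + 3 = 5] +3 is outermost — subtract 3 both sides ⇒ sub: x = 2.

Answer: x ∈ {2}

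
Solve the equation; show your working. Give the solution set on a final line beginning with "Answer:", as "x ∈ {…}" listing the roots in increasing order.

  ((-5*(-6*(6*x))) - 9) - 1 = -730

Step 1. [((-5*(-6*(6*x))) - 9) - 1 = -730] add 1: x sits inside (… - 1). So sub: (-5*(-6*(6*x))) - 9 = -729.
Step 2. [(-5*(-6*(6*x))) - 9 = -729] 9 comes off first (add 9), so sub: -5*(-6*(6*x)) = -720.
Step 3. [-5*(-6*(6*x)) = -720] divide by the outer -5 ⇒ div: -6*(6*x) = 144.
Step 4. [-6*(6*x) = 144] divide by the outer -6 ⇒ div: 6*x = -24.
Step 5. [6*x = -24] divide by the outer 6 ⇒ div: x = -4.

Answer: x ∈ {-4}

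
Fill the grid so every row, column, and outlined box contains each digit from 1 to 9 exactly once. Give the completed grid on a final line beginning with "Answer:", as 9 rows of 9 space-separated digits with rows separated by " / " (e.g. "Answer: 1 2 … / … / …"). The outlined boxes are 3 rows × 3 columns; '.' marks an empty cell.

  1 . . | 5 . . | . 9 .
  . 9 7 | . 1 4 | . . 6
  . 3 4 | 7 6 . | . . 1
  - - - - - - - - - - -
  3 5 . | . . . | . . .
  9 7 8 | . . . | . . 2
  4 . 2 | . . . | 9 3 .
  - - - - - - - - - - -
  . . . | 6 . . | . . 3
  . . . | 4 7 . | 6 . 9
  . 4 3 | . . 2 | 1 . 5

Step 1. [r8c6∈{1,3,5,8}] in row 8, 3 fits only at r8c6, so r8c6=3.
Step 2. [r1c6∈{8}] only 8 remains possible at r1c6. So r1c6=8.
Step 3. [r7c6∈{1,5,9}] r7c6 is the only open cell in box 8 admitting 1 ⇒ r7c6=1.
Step 4. [r7c5∈{5,8,9}] across box 8, 5 lands solely at r7c5 ⇒ r7c5=5.
Step 5. [r6c5∈{8}] r6c5 has the single candidate 8. So r6c5=8.
Step 6. [r6c9∈{7}] nothing but 7 survives at r6c9 ⇒ r6c9=7.
Step 7. [r1c7∈{2,3,4,7}] row 1 places 7 nowhere but r1c7. So r1c7=7.
Step 8. [r2c7∈{2,3,5,8}] 3 has one home in col 7: r2c7 ⇒ r2c7=3.
Step 9. [r2c4∈{2}] only 2 remains possible at r2c4. So r2c4=2.
Step 10. [r1c2∈{2,6}] 2 has one home in row 1: r1c2 ⇒ r1c2=2.
Step 11. [r7c2∈{8}] nothing but 8 survives at r7c2. So r7c2=8.
Step 12. [r8c8∈{2,8}] 8 has one home in row 8: r8c8 ⇒ r8c8=8.
Step 13. [r2c8∈{5}] r2c8 is down to just 5, so r2c8=5.
Step 14. [r6c4∈{1}] r6c4's peers cover all but 1. So r6c4=1.
Step 15. [r5c8∈{1,4,6}] across row 5, 1 lands solely at r5c8, so r5c8=1.
Step 16. [r5c6∈{5,6}] r5c6 is the only open cell in row 5 admitting 6, so r5c6=6.
Step 17. [r3c7∈{2,8}] box 3 places 8 nowhere but r3c7, so r3c7=8.
Step 18. [r4c7∈{4}] nothing but 4 survives at r4c7, so r4c7=4.
Step 19. [r4c4∈{9}] nothing but 9 survives at r4c4 ⇒ r4c4=9.
Step 20. [r7c8∈{2,4,7}] in row 7, 4 fits only at r7c8, so r7c8=4.
Step 21. [r8c3∈{1,5}] across col 3, 5 lands solely at r8c3. So r8c3=5.
Step 22. [r7c1∈{2,7}] 7 has one home in row 7: r7c1. So r7c1=7.
Step 23. [r6c2∈{6}] r6c2 is down to just 6 ⇒ r6c2=6.
Step 24. [r1c5∈{3}] r1c5 has the single candidate 3. So r1c5=3.
Step 25. [r7c7∈{2}] nothing but 2 survives at r7c7, so r7c7=2.
Step 26. [r4c8∈{6}] nothing but 6 survives at r4c8, so r4c8=6.
Step 27. [r3c8∈{2}] r3c8 has the single candidate 2 ⇒ r3c8=2.
Step 28. [r1c3∈{6}] only 6 remains possible at r1c3 ⇒ r1c3=6.
Step 29. [r7c3∈{9}] r7c3 has the single candidate 9, so r7c3=9.
Step 30. [r2c1∈{8}] r2c1's peers cover all but 8. So r2c1=8.
Step 31. [r8c1∈{2}] nothing but 2 survives at r8c1 ⇒ r8c1=2.
Step 32. [r1c9∈{4}] r1c9's peers cover all but 4 ⇒ r1c9=4.
Step 33. [r5c7∈{5}] r5c7 is down to just 5 ⇒ r5c7=5.
Step 34. [r5c5∈{4}] r5c5's peers cover all but 4. So r5c5=4.
Step 35. [r3c6∈{9}] only 9 remains possible at r3c6. So r3c6=9.
Step 36. [r4c6∈{7}] r4c6 is down to just 7, so r4c6=7.
Step 37. [r9c1∈{6}] nothing but 6 survives at r9c1, so r9c1=6.
Step 38. [r9c5∈{9}] r9c5 has the single candidate 9. So r9c5=9.
Step 39. [r9c4∈{8}] r9c4 is down to just 8, so r9c4=8.
Step 40. [r4c9∈{8}] r4c9 is down to just 8. So r4c9=8.
Step 41. [r4c5∈{2}] r4c5 is down to just 2. So r4c5=2.
Step 42. [r5c4∈{3}] r5c4's peers cover all but 3 ⇒ r5c4=3.
Step 43. [r8c2∈{1}] r8c2 is down to just 1, so r8c2=1.
Step 44. [r3c1∈{5}] only 5 remains possible at r3c1 ⇒ r3c1=5.
Step 45. [r6c6∈{5}] nothing but 5 survives at r6c6, so r6c6=5.
Step 46. [r4c3∈{1}] r4c3's peers cover all but 1, so r4c3=1.
Step 47. [r9c8∈{7}] nothing but 7 survives at r9c8 ⇒ r9c8=7.

Answer: 1 2 6 5 3 8 7 9 4 / 8 9 7 2 1 4 3 5 6 / 5 3 4 7 6 9 8 2 1 / 3 5 1 9 2 7 4 6 8 / 9 7 8 3 4 6 5 1 2 / 4 6 2 1 8 5 9 3 7 / 7 8 9 6 5 1 2 4 3 / 2 1 5 4 7 3 6 8 9 / 6 4 3 8 9 2 1 7 5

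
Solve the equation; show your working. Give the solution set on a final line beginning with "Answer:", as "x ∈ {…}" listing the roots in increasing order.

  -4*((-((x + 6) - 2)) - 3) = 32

Step 1. [-4*((-((x + 6) - 2)) - 3) = 32] -4 out front; divide by -4 ⇒ div: (-((x + 6) - 2)) - 3 = -8.
Step 2. [(-((x + 6) - 2)) - 3 = -8] -3 is outermost — add 3 both sides, so sub: -((x + 6) - 2) = -5.
Step 3. [-((x + 6) - 2) = -5] flip signs both sides ⇒ neg: (x + 6) - 2 = 5.
Step 4. [(x + 6) - 2 = 5] 2 comes off first (add 2). So sub: x + 6 = 7.
Step 5. [x + 6 = 7] peel the +6: subtract 6 from each side. So sub: x = 1.

Answer: x ∈ {1}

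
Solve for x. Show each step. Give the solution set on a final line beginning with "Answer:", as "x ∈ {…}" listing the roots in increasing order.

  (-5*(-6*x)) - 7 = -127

Step 1. [(-5*(-6*x)) - 7 = -127] peel the -7: add 7 from each side, so sub: -5*(-6*x) = -120.
Step 2. [-5*(-6*x) = -120] -5·(inner) — divide through by -5, so div: -6*x = 24.
Step 3. [-6*x = 24] -6 out front; divide by -6 ⇒ div: x = -4.

Answer: x ∈ {-4}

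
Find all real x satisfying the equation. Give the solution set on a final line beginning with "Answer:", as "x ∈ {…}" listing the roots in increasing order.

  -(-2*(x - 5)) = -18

Step 1. [-(-2*(x - 5)) = -18] leading − — multiply by −1. So neg: -2*(x - 5) = 18.
Step 2. [-2*(x - 5) = 18] -2 out front; divide by -2, so div: x - 5 = -9.
Step 3. [x - 5 = -9] peel the -5: add 5 from each side ⇒ sub: x = -4.

Answer: x ∈ {-4}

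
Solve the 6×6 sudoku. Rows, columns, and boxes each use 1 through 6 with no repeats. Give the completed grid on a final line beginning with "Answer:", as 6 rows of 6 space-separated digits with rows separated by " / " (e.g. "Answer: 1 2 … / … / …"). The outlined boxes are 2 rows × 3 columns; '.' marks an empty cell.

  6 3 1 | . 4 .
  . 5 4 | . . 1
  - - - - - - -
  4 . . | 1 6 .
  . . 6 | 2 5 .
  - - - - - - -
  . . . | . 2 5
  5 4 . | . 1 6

Step 1. [r5c3∈{3}] r5c3's peers cover all but 3 ⇒ r5c3=3.
Step 2. [r5c1∈{1}] r5c1 is down to just 1 ⇒ r5c1=1.
Step 3. [r3c6∈{3}] only 3 remains possible at r3c6. So r3c6=3.
Step 4. [r3c2∈{2}] r3c2 has the single candidate 2. So r3c2=2.
Step 5. [r2c4∈{3,6}] in row 2, 6 fits only at r2c4, so r2c4=6.
Step 6. [r1c6∈{2}] r1c6's peers cover all but 2 ⇒ r1c6=2.
Step 7. [r3c3∈{5}] only 5 remains possible at r3c3. So r3c3=5.
Step 8. [r1c4∈{5}] r1c4's peers cover all but 5, so r1c4=5.
Step 9. [r6c4∈{3}] only 3 remains possible at r6c4, so r6c4=3.
Step 10. [r2c1∈{2}] r2c1 has the single candidate 2. So r2c1=2.
Step 11. [r2c5∈{3}] r2c5's peers cover all but 3, so r2c5=3.
Step 12. [r5c4∈{4}] r5c4 is down to just 4. So r5c4=4.
Step 13. [r4c6∈{4}] only 4 remains possible at r4c6, so r4c6=4.
Step 14. [r6c3∈{2}] r6c3 has the single candidate 2, so r6c3=2.
Step 15. [r5c2∈{6}] nothing but 6 survives at r5c2, so r5c2=6.
Step 16. [r4c2∈{1}] r4c2 has the single candidate 1. So r4c2=1.
Step 17. [r4c1∈{3}] only 3 remains possible at r4c1, so r4c1=3.

Answer: 6 3 1 5 4 2 / 2 5 4 6 3 1 / 4 2 5 1 6 3 / 3 1 6 2 5 4 / 1 6 3 4 2 5 / 5 4 2 3 1 6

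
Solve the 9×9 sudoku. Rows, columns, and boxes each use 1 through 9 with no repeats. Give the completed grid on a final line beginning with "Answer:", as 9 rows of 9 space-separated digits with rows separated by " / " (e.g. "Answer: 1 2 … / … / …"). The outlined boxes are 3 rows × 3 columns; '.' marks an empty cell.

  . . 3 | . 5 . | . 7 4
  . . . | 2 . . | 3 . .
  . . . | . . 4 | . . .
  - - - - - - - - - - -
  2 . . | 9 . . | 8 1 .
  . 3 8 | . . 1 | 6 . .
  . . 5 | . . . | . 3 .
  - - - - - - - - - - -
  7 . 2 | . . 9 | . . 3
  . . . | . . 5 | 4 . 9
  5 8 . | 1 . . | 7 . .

Step 1. [r5c8∈{2,4,5,9}] col 8 places 4 nowhere but r5c8 ⇒ r5c8=4.
Step 2. [r5c1∈{9}] r5c1 has the single candidate 9 ⇒ r5c1=9.
Step 3. [r8c1∈{1,3,6}] col 1 places 3 nowhere but r8c1. So r8c1=3.
Step 4. [r3c4∈{3,6,7,8}] across col 4, 3 lands solely at r3c4. So r3c4=3.
Step 5. [r9c3∈{4,6,9}] 9 has one home in row 9: r9c3 ⇒ r9c3=9.
Step 6. [r7c2∈{1,4,6}] r7c2 is the only open cell in box 7 admitting 4, so r7c2=4.
Step 7. [r6c4∈{4,6,7,8}] r6c4 is the only open cell in col 4 admitting 4. So r6c4=4.
Step 8. [r4c9∈{5,7}] r4c9 is the only open cell in row 4 admitting 5 ⇒ r4c9=5.
Step 9. [r2c1∈{1,4,6,8}] in col 1, 4 fits only at r2c1 ⇒ r2c1=4.
Step 10. [r7c7∈{1,5}] r7c7 is the only open cell in row 7 admitting 1 ⇒ r7c7=1.
Step 11. [r3c7∈{2,5,9}] 5 has one home in col 7: r3c7, so r3c7=5.
Step 12. [r2c2∈{1,5,6,7,9}] across row 2, 5 lands solely at r2c2. So r2c2=5.
Step 13. [r9c5∈{2,3,4,6}] 4 has one home in row 9: r9c5, so r9c5=4.
Step 14. [r9c6∈{2,3,6}] across row 9, 3 lands solely at r9c6, so r9c6=3.
Step 15. [r6c6∈{2,6,7,8}] in col 6, 2 fits only at r6c6. So r6c6=2.
Step 16. [r5c5∈{7}] only 7 remains possible at r5c5. So r5c5=7.
Step 17. [r4c6∈{6}] r4c6's peers cover all but 6 ⇒ r4c6=6.
Step 18. [r1c6∈{8}] r1c6's peers cover all but 8, so r1c6=8.
Step 19. [r1c4∈{6}] r1c4's peers cover all but 6, so r1c4=6.
Step 20. [r1c1∈{1}] r1c1 is down to just 1, so r1c1=1.
Step 21. [r7c4∈{8}] only 8 remains possible at r7c4. So r7c4=8.
Step 22. [r1c7∈{2,9}] in col 7, 2 fits only at r1c7 ⇒ r1c7=2.
Step 23. [r8c8∈{2,6,8}] in row 8, 8 fits only at r8c8 ⇒ r8c8=8.
Step 24. [r2c9∈{1,6,8}] row 2 places 8 nowhere but r2c9, so r2c9=8.
Step 25. [r3c2∈{2,6,7,9}] r3c2 is the only open cell in row 3 admitting 2 ⇒ r3c2=2.
Step 26. [r3c3∈{6,7}] in row 3, 7 fits only at r3c3 ⇒ r3c3=7.
Step 27. [r6c2∈{1,6,7}] across row 6, 1 lands solely at r6c2. So r6c2=1.
Step 28. [r2c3∈{6}] r2c3 is down to just 6 ⇒ r2c3=6.
Step 29. [r2c5∈{1,9}] across row 2, 1 lands solely at r2c5, so r2c5=1.
Step 30. [r7c5∈{6}] only 6 remains possible at r7c5 ⇒ r7c5=6.
Step 31. [r9c8∈{2,6}] in col 8, 2 fits only at r9c8 ⇒ r9c8=2.
Step 32. [r3c8∈{6,9}] r3c8 is the only open cell in col 8 admitting 6. So r3c8=6.
Step 33. [r3c9∈{1}] only 1 remains possible at r3c9. So r3c9=1.
Step 34. [r4c5∈{3}] r4c5 has the single candidate 3 ⇒ r4c5=3.
Step 35. [r4c3∈{4}] nothing but 4 survives at r4c3. So r4c3=4.
Step 36. [r9c9∈{6}] nothing but 6 survives at r9c9 ⇒ r9c9=6.
Step 37. [r6c9∈{7}] r6c9's peers cover all but 7 ⇒ r6c9=7.
Step 38. [r6c5∈{8}] only 8 remains possible at r6c5. So r6c5=8.
Step 39. [r5c9∈{2}] nothing but 2 survives at r5c9. So r5c9=2.
Step 40. [r4c2∈{7}] r4c2's peers cover all but 7. So r4c2=7.
Step 41. [r6c1∈{6}] r6c1 has the single candidate 6 ⇒ r6c1=6.
Step 42. [r8c3∈{1}] nothing but 1 survives at r8c3. So r8c3=1.
Step 43. [r6c7∈{9}] only 9 remains possible at r6c7 ⇒ r6c7=9.
Step 44. [r8c2∈{6}] r8c2 has the single candidate 6. So r8c2=6.
Step 45. [r8c4∈{7}] r8c4's peers cover all but 7. So r8c4=7.
Step 46. [r8c5∈{2}] r8c5 has the single candidate 2. So r8c5=2.
Step 47. [r2c6∈{7}] nothing but 7 survives at r2c6, so r2c6=7.
Step 48. [r3c5∈{9}] r3c5 has the single candidate 9. So r3c5=9.
Step 49. [r7c8∈{5}] only 5 remains possible at r7c8, so r7c8=5.
Step 50. [r3c1∈{8}] only 8 remains possible at r3c1. So r3c1=8.
Step 51. [r2c8∈{9}] r2c8 is down to just 9 ⇒ r2c8=9.
Step 52. [r5c4∈{5}] r5c4 has the single candidate 5. So r5c4=5.
Step 53. [r1c2∈{9}] r1c2 is down to just 9, so r1c2=9.

Answer: 1 9 3 6 5 8 2 7 4 / 4 5 6 2 1 7 3 9 8 / 8 2 7 3 9 4 5 6 1 / 2 7 4 9 3 6 8 1 5 / 9 3 8 5 7 1 6 4 2 / 6 1 5 4 8 2 9 3 7 / 7 4 2 8 6 9 1 5 3 / 3 6 1 7 2 5 4 8 9 / 5 8 9 1 4 3 7 2 6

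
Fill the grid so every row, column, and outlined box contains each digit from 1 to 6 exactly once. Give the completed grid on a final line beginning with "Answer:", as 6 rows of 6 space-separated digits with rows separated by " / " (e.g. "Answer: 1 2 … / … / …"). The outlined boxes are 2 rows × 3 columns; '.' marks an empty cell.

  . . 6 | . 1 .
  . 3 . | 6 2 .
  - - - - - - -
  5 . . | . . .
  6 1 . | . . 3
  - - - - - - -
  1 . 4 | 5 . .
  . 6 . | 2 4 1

Step 1. [r3c2∈{2,4}] box 3 places 4 nowhere but r3c2 ⇒ r3c2=4.
Step 2. [r1c2∈{2,5}] across col 2, 5 lands solely at r1c2. So r1c2=5.
Step 3. [r1c6∈{4}] r1c6 is down to just 4 ⇒ r1c6=4.
Step 4. [r5c6∈{6}] nothing but 6 survives at r5c6, so r5c6=6.
Step 5. [r3c3∈{2,3}] row 3 places 3 nowhere but r3c3. So r3c3=3.
Step 6. [r2c6∈{5}] r2c6 is down to just 5. So r2c6=5.
Step 7. [r1c4∈{3}] only 3 remains possible at r1c4. So r1c4=3.
Step 8. [r3c5∈{6}] only 6 remains possible at r3c5. So r3c5=6.
Step 9. [r5c5∈{3}] r5c5's peers cover all but 3, so r5c5=3.
Step 10. [r4c3∈{2}] r4c3 is down to just 2, so r4c3=2.
Step 11. [r1c1∈{2}] r1c1's peers cover all but 2 ⇒ r1c1=2.
Step 12. [r2c1∈{4}] only 4 remains possible at r2c1 ⇒ r2c1=4.
Step 13. [r6c1∈{3}] only 3 remains possible at r6c1, so r6c1=3.
Step 14. [r5c2∈{2}] r5c2's peers cover all but 2. So r5c2=2.
Step 15. [r3c6∈{2}] r3c6 is down to just 2 ⇒ r3c6=2.
Step 16. [r2c3∈{1}] r2c3 is down to just 1. So r2c3=1.
Step 17. [r4c5∈{5}] nothing but 5 survives at r4c5, so r4c5=5.
Step 18. [r4c4∈{4}] r4c4's peers cover all but 4 ⇒ r4c4=4.
Step 19. [r6c3∈{5}] only 5 remains possible at r6c3. So r6c3=5.
Step 20. [r3c4∈{1}] nothing but 1 survives at r3c4, so r3c4=1.

Answer: 2 5 6 3 1 4 / 4 3 1 6 2 5 / 5 4 3 1 6 2 / 6 1 2 4 5 3 / 1 2 4 5 3 6 / 3 6 5 2 4 1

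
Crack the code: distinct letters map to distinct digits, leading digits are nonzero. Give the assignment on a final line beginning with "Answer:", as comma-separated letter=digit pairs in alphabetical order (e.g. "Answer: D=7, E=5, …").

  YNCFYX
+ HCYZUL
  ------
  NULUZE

Step 1. [col 1: X + L ≡ E (mod 10)] several values work for L in column 1 (X + L ≡ E (mod 10), carry-in 0); try L=9 ⇒ L=9.
Step 2. [col 1: X + L ≡ E (mod 10)] column 1 (X + L ≡ E (mod 10), carry-in 0) doesn't pin X yet; pick X=5 and continue, so X=5.
Step 3. [col 1: X + L ≡ E (mod 10)] column 1 reads X+L+carry(0)=E with X=5, L=9; with digits 5,9 already taken and all letters distinct, the only value for E is 4, so E=4.
Step 4. [col 2: Y + U ≡ Z (mod 10)] column 2 (Y + U ≡ Z (mod 10), carry-in 1) doesn't pin U yet; pick U=0 and continue. So U=0.
Step 5. [col 2: Y + U ≡ Z (mod 10)] several values work for Z in column 2 (Y + U ≡ Z (mod 10), carry-in 1); try Z=7. So Z=7.
Step 6. [col 2: Y + U ≡ Z (mod 10)] from column 2 (U=0, Z=7, carry-in 1, digits 0,4,5,7,9 already taken and all letters distinct): Y must equal 6, so Y=6.
Step 7. [col 3: F + Z ≡ U (mod 10)] column 3: given Z=7, U=0, carry-in 0, and digits 0,4,5,6,7,9 already taken and all letters distinct, F+Z≡U (mod 10) forces F=3. So F=3.
Step 8. [col 4: C + Y ≡ L (mod 10)] from column 4 (Y=6, L=9, carry-in 1, digits 0,3,4,5,6,7,9 already taken and all letters distinct): C must equal 2. So C=2.
Step 9. [col 5: N + C ≡ U (mod 10)] in column 5 we have N+C≡U with carry-in 0; given C=2, U=0 and digits 0,2,3,4,5,6,7,9 already taken and all letters distinct, that pins N to 8, so N=8.
Step 10. [col 6: Y + H ≡ N (mod 10)] from column 6 (Y=6, N=8, carry-in 1, digits 0,2,3,4,5,6,7,8,9 already taken and all letters distinct): H must equal 1, so H=1.

Answer: C=2, E=4, F=3, H=1, L=9, N=8, U=0, X=5, Y=6, Z=7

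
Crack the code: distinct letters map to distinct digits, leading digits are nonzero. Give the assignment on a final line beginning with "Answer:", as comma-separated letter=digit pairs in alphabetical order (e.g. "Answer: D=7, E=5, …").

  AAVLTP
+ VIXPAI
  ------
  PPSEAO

Step 1. [col 1: P + I ≡ O (mod 10)] no forcing yet in column 1 (carry-in 0); O=3 is free and consistent — try it, so O=3.
Step 2. [col 1: P + I ≡ O (mod 10)] no forcing yet in column 1 (carry-in 0); I=5 is free and consistent — try it. So I=5.
Step 3. [col 1: P + I ≡ O (mod 10)] from column 1 (I=5, O=3, carry-in 0, digits 3,5 already taken and all letters distinct): P must equal 8, so P=8.
Step 4. [col 2: T + A ≡ A (mod 10)] from column 2 (nothing yet, carry-in 1, digits 3,5,8 already taken and all letters distinct): T must equal 9 ⇒ T=9.
Step 5. [col 2: T + A ≡ A (mod 10)] column 2 (T + A ≡ A (mod 10), carry-in 1) doesn't pin A yet; pick A=2 and continue. So A=2.
Step 6. [col 3: L + P ≡ E (mod 10)] several values work for L in column 3 (L + P ≡ E (mod 10), carry-in 1); try L=1, so L=1.
Step 7. [col 3: L + P ≡ E (mod 10)] from column 3 (L=1, P=8, carry-in 1, digits 1,2,3,5,8,9 already taken and all letters distinct): E must equal 0 ⇒ E=0.
Step 8. [col 4: V + X ≡ S (mod 10)] column 4 reads V+X+carry(1)=S with nothing yet; with digits 0,1,2,3,5,8,9 already taken and all letters distinct, the only value for S is 4, so S=4.
Step 9. [col 4: V + X ≡ S (mod 10)] no forcing yet in column 4 (carry-in 1); V=6 is free and consistent — try it. So V=6.
Step 10. [col 4: V + X ≡ S (mod 10)] column 4 reads V+X+carry(1)=S with V=6, S=4; with digits 0,1,2,3,4,5,6,8,9 already taken and all letters distinct, the only value for X is 7. So X=7.

Answer: A=2, E=0, I=5, L=1, O=3, P=8, S=4, T=9, V=6, X=7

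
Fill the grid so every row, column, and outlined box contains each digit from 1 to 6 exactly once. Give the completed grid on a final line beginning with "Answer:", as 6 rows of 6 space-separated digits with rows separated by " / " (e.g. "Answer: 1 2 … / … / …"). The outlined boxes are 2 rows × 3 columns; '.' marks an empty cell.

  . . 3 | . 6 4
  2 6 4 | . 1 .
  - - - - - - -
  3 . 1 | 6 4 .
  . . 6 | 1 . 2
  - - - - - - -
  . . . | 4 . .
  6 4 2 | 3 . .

Step 1. [r3c6∈{5}] r3c6 has the single candidate 5. So r3c6=5.
Step 2. [r5c3∈{5}] only 5 remains possible at r5c3 ⇒ r5c3=5.
Step 3. [r5c1∈{1}] nothing but 1 survives at r5c1, so r5c1=1.
Step 4. [r1c1∈{5}] r1c1's peers cover all but 5 ⇒ r1c1=5.
Step 5. [r3c2∈{2}] r3c2 has the single candidate 2 ⇒ r3c2=2.
Step 6. [r6c6∈{1}] only 1 remains possible at r6c6 ⇒ r6c6=1.
Step 7. [r1c2∈{1}] r1c2's peers cover all but 1. So r1c2=1.
Step 8. [r2c4∈{5}] r2c4 is down to just 5 ⇒ r2c4=5.
Step 9. [r4c1∈{4}] r4c1 has the single candidate 4 ⇒ r4c1=4.
Step 10. [r5c6∈{6}] nothing but 6 survives at r5c6 ⇒ r5c6=6.
Step 11. [r4c2∈{5}] r4c2 is down to just 5, so r4c2=5.
Step 12. [r5c5∈{2}] r5c5's peers cover all but 2 ⇒ r5c5=2.
Step 13. [r2c6∈{3}] r2c6's peers cover all but 3 ⇒ r2c6=3.
Step 14. [r4c5∈{3}] nothing but 3 survives at r4c5, so r4c5=3.
Step 15. [r5c2∈{3}] only 3 remains possible at r5c2 ⇒ r5c2=3.
Step 16. [r1c4∈{2}] r1c4's peers cover all but 2 ⇒ r1c4=2.
Step 17. [r6c5∈{5}] only 5 remains possible at r6c5 ⇒ r6c5=5.

Answer: 5 1 3 2 6 4 / 2 6 4 5 1 3 / 3 2 1 6 4 5 / 4 5 6 1 3 2 / 1 3 5 4 2 6 / 6 4 2 3 5 1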